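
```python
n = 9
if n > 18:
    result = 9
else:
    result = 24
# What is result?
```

Answer: 24

Derivation:
Trace (tracking result):
n = 9  # -> n = 9
if n > 18:  # condition is False
else:
    result = 24  # -> result = 24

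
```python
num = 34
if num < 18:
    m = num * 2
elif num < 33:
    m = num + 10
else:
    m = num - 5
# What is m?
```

Answer: 29

Derivation:
Trace (tracking m):
num = 34  # -> num = 34
if num < 18:  # condition is False
elif num < 33:  # condition is False
else:
    m = num - 5  # -> m = 29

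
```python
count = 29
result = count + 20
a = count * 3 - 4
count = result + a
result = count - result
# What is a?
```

Trace (tracking a):
count = 29  # -> count = 29
result = count + 20  # -> result = 49
a = count * 3 - 4  # -> a = 83
count = result + a  # -> count = 132
result = count - result  # -> result = 83

Answer: 83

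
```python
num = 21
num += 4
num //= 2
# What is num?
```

Answer: 12

Derivation:
Trace (tracking num):
num = 21  # -> num = 21
num += 4  # -> num = 25
num //= 2  # -> num = 12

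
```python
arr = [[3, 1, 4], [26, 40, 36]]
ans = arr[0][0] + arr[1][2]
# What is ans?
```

Trace (tracking ans):
arr = [[3, 1, 4], [26, 40, 36]]  # -> arr = [[3, 1, 4], [26, 40, 36]]
ans = arr[0][0] + arr[1][2]  # -> ans = 39

Answer: 39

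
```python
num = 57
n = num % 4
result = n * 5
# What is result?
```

Trace (tracking result):
num = 57  # -> num = 57
n = num % 4  # -> n = 1
result = n * 5  # -> result = 5

Answer: 5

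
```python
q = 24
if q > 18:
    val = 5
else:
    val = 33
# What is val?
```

Answer: 5

Derivation:
Trace (tracking val):
q = 24  # -> q = 24
if q > 18:  # condition is True
    val = 5  # -> val = 5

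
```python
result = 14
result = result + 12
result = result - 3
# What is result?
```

Answer: 23

Derivation:
Trace (tracking result):
result = 14  # -> result = 14
result = result + 12  # -> result = 26
result = result - 3  # -> result = 23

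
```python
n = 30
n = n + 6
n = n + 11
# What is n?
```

Trace (tracking n):
n = 30  # -> n = 30
n = n + 6  # -> n = 36
n = n + 11  # -> n = 47

Answer: 47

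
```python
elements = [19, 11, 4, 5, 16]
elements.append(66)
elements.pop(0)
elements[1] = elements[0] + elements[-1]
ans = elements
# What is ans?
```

Answer: [11, 77, 5, 16, 66]

Derivation:
Trace (tracking ans):
elements = [19, 11, 4, 5, 16]  # -> elements = [19, 11, 4, 5, 16]
elements.append(66)  # -> elements = [19, 11, 4, 5, 16, 66]
elements.pop(0)  # -> elements = [11, 4, 5, 16, 66]
elements[1] = elements[0] + elements[-1]  # -> elements = [11, 77, 5, 16, 66]
ans = elements  # -> ans = [11, 77, 5, 16, 66]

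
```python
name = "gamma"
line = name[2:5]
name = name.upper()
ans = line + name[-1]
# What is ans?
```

Answer: 'mmaA'

Derivation:
Trace (tracking ans):
name = 'gamma'  # -> name = 'gamma'
line = name[2:5]  # -> line = 'mma'
name = name.upper()  # -> name = 'GAMMA'
ans = line + name[-1]  # -> ans = 'mmaA'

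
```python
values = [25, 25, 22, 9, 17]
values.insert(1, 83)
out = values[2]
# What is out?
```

Answer: 25

Derivation:
Trace (tracking out):
values = [25, 25, 22, 9, 17]  # -> values = [25, 25, 22, 9, 17]
values.insert(1, 83)  # -> values = [25, 83, 25, 22, 9, 17]
out = values[2]  # -> out = 25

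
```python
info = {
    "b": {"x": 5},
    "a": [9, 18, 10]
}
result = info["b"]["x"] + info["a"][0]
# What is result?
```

Answer: 14

Derivation:
Trace (tracking result):
info = {'b': {'x': 5}, 'a': [9, 18, 10]}  # -> info = {'b': {'x': 5}, 'a': [9, 18, 10]}
result = info['b']['x'] + info['a'][0]  # -> result = 14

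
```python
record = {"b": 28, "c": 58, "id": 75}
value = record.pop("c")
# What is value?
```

Answer: 58

Derivation:
Trace (tracking value):
record = {'b': 28, 'c': 58, 'id': 75}  # -> record = {'b': 28, 'c': 58, 'id': 75}
value = record.pop('c')  # -> value = 58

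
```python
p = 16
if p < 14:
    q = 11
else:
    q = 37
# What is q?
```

Answer: 37

Derivation:
Trace (tracking q):
p = 16  # -> p = 16
if p < 14:  # condition is False
else:
    q = 37  # -> q = 37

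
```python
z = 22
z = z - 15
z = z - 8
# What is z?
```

Trace (tracking z):
z = 22  # -> z = 22
z = z - 15  # -> z = 7
z = z - 8  # -> z = -1

Answer: -1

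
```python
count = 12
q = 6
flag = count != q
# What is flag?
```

Answer: True

Derivation:
Trace (tracking flag):
count = 12  # -> count = 12
q = 6  # -> q = 6
flag = count != q  # -> flag = True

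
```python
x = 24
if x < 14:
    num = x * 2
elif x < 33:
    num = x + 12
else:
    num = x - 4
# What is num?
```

Answer: 36

Derivation:
Trace (tracking num):
x = 24  # -> x = 24
if x < 14:  # condition is False
elif x < 33:  # condition is True
    num = x + 12  # -> num = 36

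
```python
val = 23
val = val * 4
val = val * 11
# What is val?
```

Answer: 1012

Derivation:
Trace (tracking val):
val = 23  # -> val = 23
val = val * 4  # -> val = 92
val = val * 11  # -> val = 1012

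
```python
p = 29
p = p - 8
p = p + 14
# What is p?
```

Trace (tracking p):
p = 29  # -> p = 29
p = p - 8  # -> p = 21
p = p + 14  # -> p = 35

Answer: 35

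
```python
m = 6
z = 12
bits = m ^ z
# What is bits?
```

Answer: 10

Derivation:
Trace (tracking bits):
m = 6  # -> m = 6
z = 12  # -> z = 12
bits = m ^ z  # -> bits = 10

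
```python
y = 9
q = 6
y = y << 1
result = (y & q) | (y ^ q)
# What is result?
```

Trace (tracking result):
y = 9  # -> y = 9
q = 6  # -> q = 6
y = y << 1  # -> y = 18
result = y & q | y ^ q  # -> result = 22

Answer: 22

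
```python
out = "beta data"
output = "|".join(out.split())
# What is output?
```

Trace (tracking output):
out = 'beta data'  # -> out = 'beta data'
output = '|'.join(out.split())  # -> output = 'beta|data'

Answer: 'beta|data'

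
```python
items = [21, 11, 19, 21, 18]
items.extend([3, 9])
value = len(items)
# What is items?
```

Trace (tracking items):
items = [21, 11, 19, 21, 18]  # -> items = [21, 11, 19, 21, 18]
items.extend([3, 9])  # -> items = [21, 11, 19, 21, 18, 3, 9]
value = len(items)  # -> value = 7

Answer: [21, 11, 19, 21, 18, 3, 9]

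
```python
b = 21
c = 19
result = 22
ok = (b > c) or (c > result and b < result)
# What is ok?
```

Answer: True

Derivation:
Trace (tracking ok):
b = 21  # -> b = 21
c = 19  # -> c = 19
result = 22  # -> result = 22
ok = b > c or (c > result and b < result)  # -> ok = True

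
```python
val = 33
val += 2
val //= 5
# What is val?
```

Answer: 7

Derivation:
Trace (tracking val):
val = 33  # -> val = 33
val += 2  # -> val = 35
val //= 5  # -> val = 7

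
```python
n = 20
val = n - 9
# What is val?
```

Trace (tracking val):
n = 20  # -> n = 20
val = n - 9  # -> val = 11

Answer: 11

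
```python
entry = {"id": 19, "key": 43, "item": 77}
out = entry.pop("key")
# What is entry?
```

Trace (tracking entry):
entry = {'id': 19, 'key': 43, 'item': 77}  # -> entry = {'id': 19, 'key': 43, 'item': 77}
out = entry.pop('key')  # -> out = 43

Answer: {'id': 19, 'item': 77}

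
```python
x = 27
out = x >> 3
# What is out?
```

Trace (tracking out):
x = 27  # -> x = 27
out = x >> 3  # -> out = 3

Answer: 3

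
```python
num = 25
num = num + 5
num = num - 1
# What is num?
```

Answer: 29

Derivation:
Trace (tracking num):
num = 25  # -> num = 25
num = num + 5  # -> num = 30
num = num - 1  # -> num = 29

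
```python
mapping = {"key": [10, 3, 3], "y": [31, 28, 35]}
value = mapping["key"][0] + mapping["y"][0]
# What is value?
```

Answer: 41

Derivation:
Trace (tracking value):
mapping = {'key': [10, 3, 3], 'y': [31, 28, 35]}  # -> mapping = {'key': [10, 3, 3], 'y': [31, 28, 35]}
value = mapping['key'][0] + mapping['y'][0]  # -> value = 41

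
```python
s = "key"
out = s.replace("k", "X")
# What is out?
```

Trace (tracking out):
s = 'key'  # -> s = 'key'
out = s.replace('k', 'X')  # -> out = 'Xey'

Answer: 'Xey'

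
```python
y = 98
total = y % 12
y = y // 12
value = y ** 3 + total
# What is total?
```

Answer: 2

Derivation:
Trace (tracking total):
y = 98  # -> y = 98
total = y % 12  # -> total = 2
y = y // 12  # -> y = 8
value = y ** 3 + total  # -> value = 514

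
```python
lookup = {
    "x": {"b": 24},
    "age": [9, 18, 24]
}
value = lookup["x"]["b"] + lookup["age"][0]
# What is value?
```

Answer: 33

Derivation:
Trace (tracking value):
lookup = {'x': {'b': 24}, 'age': [9, 18, 24]}  # -> lookup = {'x': {'b': 24}, 'age': [9, 18, 24]}
value = lookup['x']['b'] + lookup['age'][0]  # -> value = 33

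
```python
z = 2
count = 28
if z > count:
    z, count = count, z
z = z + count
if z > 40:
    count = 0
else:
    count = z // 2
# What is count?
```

Trace (tracking count):
z = 2  # -> z = 2
count = 28  # -> count = 28
if z > count:  # condition is False
z = z + count  # -> z = 30
if z > 40:  # condition is False
else:
    count = z // 2  # -> count = 15

Answer: 15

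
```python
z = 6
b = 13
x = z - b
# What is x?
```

Answer: -7

Derivation:
Trace (tracking x):
z = 6  # -> z = 6
b = 13  # -> b = 13
x = z - b  # -> x = -7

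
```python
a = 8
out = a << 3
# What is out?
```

Answer: 64

Derivation:
Trace (tracking out):
a = 8  # -> a = 8
out = a << 3  # -> out = 64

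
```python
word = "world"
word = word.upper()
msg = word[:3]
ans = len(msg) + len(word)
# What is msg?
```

Answer: 'WOR'

Derivation:
Trace (tracking msg):
word = 'world'  # -> word = 'world'
word = word.upper()  # -> word = 'WORLD'
msg = word[:3]  # -> msg = 'WOR'
ans = len(msg) + len(word)  # -> ans = 8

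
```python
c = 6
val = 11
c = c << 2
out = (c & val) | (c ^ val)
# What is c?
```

Answer: 24

Derivation:
Trace (tracking c):
c = 6  # -> c = 6
val = 11  # -> val = 11
c = c << 2  # -> c = 24
out = c & val | c ^ val  # -> out = 27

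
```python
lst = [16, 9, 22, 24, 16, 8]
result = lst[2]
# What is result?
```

Trace (tracking result):
lst = [16, 9, 22, 24, 16, 8]  # -> lst = [16, 9, 22, 24, 16, 8]
result = lst[2]  # -> result = 22

Answer: 22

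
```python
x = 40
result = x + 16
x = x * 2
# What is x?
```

Trace (tracking x):
x = 40  # -> x = 40
result = x + 16  # -> result = 56
x = x * 2  # -> x = 80

Answer: 80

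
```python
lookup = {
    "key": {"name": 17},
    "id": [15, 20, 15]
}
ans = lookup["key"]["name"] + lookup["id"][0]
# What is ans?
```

Answer: 32

Derivation:
Trace (tracking ans):
lookup = {'key': {'name': 17}, 'id': [15, 20, 15]}  # -> lookup = {'key': {'name': 17}, 'id': [15, 20, 15]}
ans = lookup['key']['name'] + lookup['id'][0]  # -> ans = 32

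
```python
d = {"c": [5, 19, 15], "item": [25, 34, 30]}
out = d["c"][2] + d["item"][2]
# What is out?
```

Trace (tracking out):
d = {'c': [5, 19, 15], 'item': [25, 34, 30]}  # -> d = {'c': [5, 19, 15], 'item': [25, 34, 30]}
out = d['c'][2] + d['item'][2]  # -> out = 45

Answer: 45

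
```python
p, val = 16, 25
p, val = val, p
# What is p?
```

Trace (tracking p):
p, val = (16, 25)  # -> p = 16, val = 25
p, val = (val, p)  # -> p = 25, val = 16

Answer: 25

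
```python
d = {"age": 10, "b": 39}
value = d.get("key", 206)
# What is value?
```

Answer: 206

Derivation:
Trace (tracking value):
d = {'age': 10, 'b': 39}  # -> d = {'age': 10, 'b': 39}
value = d.get('key', 206)  # -> value = 206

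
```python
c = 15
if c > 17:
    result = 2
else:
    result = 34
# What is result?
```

Trace (tracking result):
c = 15  # -> c = 15
if c > 17:  # condition is False
else:
    result = 34  # -> result = 34

Answer: 34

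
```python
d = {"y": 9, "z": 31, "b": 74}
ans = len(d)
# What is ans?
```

Answer: 3

Derivation:
Trace (tracking ans):
d = {'y': 9, 'z': 31, 'b': 74}  # -> d = {'y': 9, 'z': 31, 'b': 74}
ans = len(d)  # -> ans = 3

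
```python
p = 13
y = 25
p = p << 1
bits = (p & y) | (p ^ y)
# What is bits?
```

Trace (tracking bits):
p = 13  # -> p = 13
y = 25  # -> y = 25
p = p << 1  # -> p = 26
bits = p & y | p ^ y  # -> bits = 27

Answer: 27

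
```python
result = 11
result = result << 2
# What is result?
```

Trace (tracking result):
result = 11  # -> result = 11
result = result << 2  # -> result = 44

Answer: 44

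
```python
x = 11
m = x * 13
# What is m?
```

Trace (tracking m):
x = 11  # -> x = 11
m = x * 13  # -> m = 143

Answer: 143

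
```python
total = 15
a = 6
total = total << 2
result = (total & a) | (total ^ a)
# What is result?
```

Answer: 62

Derivation:
Trace (tracking result):
total = 15  # -> total = 15
a = 6  # -> a = 6
total = total << 2  # -> total = 60
result = total & a | total ^ a  # -> result = 62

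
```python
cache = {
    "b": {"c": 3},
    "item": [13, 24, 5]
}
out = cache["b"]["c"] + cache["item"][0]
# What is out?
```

Trace (tracking out):
cache = {'b': {'c': 3}, 'item': [13, 24, 5]}  # -> cache = {'b': {'c': 3}, 'item': [13, 24, 5]}
out = cache['b']['c'] + cache['item'][0]  # -> out = 16

Answer: 16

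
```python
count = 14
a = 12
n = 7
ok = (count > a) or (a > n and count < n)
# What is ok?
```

Answer: True

Derivation:
Trace (tracking ok):
count = 14  # -> count = 14
a = 12  # -> a = 12
n = 7  # -> n = 7
ok = count > a or (a > n and count < n)  # -> ok = True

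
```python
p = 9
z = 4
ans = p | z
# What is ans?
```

Answer: 13

Derivation:
Trace (tracking ans):
p = 9  # -> p = 9
z = 4  # -> z = 4
ans = p | z  # -> ans = 13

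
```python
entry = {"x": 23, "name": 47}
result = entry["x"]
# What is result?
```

Trace (tracking result):
entry = {'x': 23, 'name': 47}  # -> entry = {'x': 23, 'name': 47}
result = entry['x']  # -> result = 23

Answer: 23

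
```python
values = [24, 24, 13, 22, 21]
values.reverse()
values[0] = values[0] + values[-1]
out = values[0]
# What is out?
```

Trace (tracking out):
values = [24, 24, 13, 22, 21]  # -> values = [24, 24, 13, 22, 21]
values.reverse()  # -> values = [21, 22, 13, 24, 24]
values[0] = values[0] + values[-1]  # -> values = [45, 22, 13, 24, 24]
out = values[0]  # -> out = 45

Answer: 45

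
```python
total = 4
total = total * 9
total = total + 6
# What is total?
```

Answer: 42

Derivation:
Trace (tracking total):
total = 4  # -> total = 4
total = total * 9  # -> total = 36
total = total + 6  # -> total = 42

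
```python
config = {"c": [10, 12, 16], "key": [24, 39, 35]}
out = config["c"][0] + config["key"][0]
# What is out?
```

Trace (tracking out):
config = {'c': [10, 12, 16], 'key': [24, 39, 35]}  # -> config = {'c': [10, 12, 16], 'key': [24, 39, 35]}
out = config['c'][0] + config['key'][0]  # -> out = 34

Answer: 34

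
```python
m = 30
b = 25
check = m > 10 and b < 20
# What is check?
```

Answer: False

Derivation:
Trace (tracking check):
m = 30  # -> m = 30
b = 25  # -> b = 25
check = m > 10 and b < 20  # -> check = False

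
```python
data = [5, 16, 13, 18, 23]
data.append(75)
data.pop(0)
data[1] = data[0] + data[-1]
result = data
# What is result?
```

Trace (tracking result):
data = [5, 16, 13, 18, 23]  # -> data = [5, 16, 13, 18, 23]
data.append(75)  # -> data = [5, 16, 13, 18, 23, 75]
data.pop(0)  # -> data = [16, 13, 18, 23, 75]
data[1] = data[0] + data[-1]  # -> data = [16, 91, 18, 23, 75]
result = data  # -> result = [16, 91, 18, 23, 75]

Answer: [16, 91, 18, 23, 75]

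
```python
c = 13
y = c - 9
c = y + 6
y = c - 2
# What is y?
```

Answer: 8

Derivation:
Trace (tracking y):
c = 13  # -> c = 13
y = c - 9  # -> y = 4
c = y + 6  # -> c = 10
y = c - 2  # -> y = 8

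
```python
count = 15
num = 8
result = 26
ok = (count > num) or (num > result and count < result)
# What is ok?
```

Answer: True

Derivation:
Trace (tracking ok):
count = 15  # -> count = 15
num = 8  # -> num = 8
result = 26  # -> result = 26
ok = count > num or (num > result and count < result)  # -> ok = True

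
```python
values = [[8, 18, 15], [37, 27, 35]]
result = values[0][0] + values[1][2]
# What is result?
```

Trace (tracking result):
values = [[8, 18, 15], [37, 27, 35]]  # -> values = [[8, 18, 15], [37, 27, 35]]
result = values[0][0] + values[1][2]  # -> result = 43

Answer: 43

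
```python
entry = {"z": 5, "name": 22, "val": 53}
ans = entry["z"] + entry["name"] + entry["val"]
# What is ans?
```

Answer: 80

Derivation:
Trace (tracking ans):
entry = {'z': 5, 'name': 22, 'val': 53}  # -> entry = {'z': 5, 'name': 22, 'val': 53}
ans = entry['z'] + entry['name'] + entry['val']  # -> ans = 80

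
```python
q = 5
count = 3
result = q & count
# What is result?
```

Trace (tracking result):
q = 5  # -> q = 5
count = 3  # -> count = 3
result = q & count  # -> result = 1

Answer: 1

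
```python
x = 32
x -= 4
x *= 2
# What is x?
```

Trace (tracking x):
x = 32  # -> x = 32
x -= 4  # -> x = 28
x *= 2  # -> x = 56

Answer: 56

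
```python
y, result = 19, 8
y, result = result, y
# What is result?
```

Trace (tracking result):
y, result = (19, 8)  # -> y = 19, result = 8
y, result = (result, y)  # -> y = 8, result = 19

Answer: 19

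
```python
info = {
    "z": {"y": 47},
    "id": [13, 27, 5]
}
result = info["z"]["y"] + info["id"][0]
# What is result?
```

Trace (tracking result):
info = {'z': {'y': 47}, 'id': [13, 27, 5]}  # -> info = {'z': {'y': 47}, 'id': [13, 27, 5]}
result = info['z']['y'] + info['id'][0]  # -> result = 60

Answer: 60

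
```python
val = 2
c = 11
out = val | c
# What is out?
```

Answer: 11

Derivation:
Trace (tracking out):
val = 2  # -> val = 2
c = 11  # -> c = 11
out = val | c  # -> out = 11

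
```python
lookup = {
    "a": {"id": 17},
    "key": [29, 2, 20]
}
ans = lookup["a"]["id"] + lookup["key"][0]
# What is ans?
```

Trace (tracking ans):
lookup = {'a': {'id': 17}, 'key': [29, 2, 20]}  # -> lookup = {'a': {'id': 17}, 'key': [29, 2, 20]}
ans = lookup['a']['id'] + lookup['key'][0]  # -> ans = 46

Answer: 46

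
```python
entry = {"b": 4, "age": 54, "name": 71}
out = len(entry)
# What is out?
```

Answer: 3

Derivation:
Trace (tracking out):
entry = {'b': 4, 'age': 54, 'name': 71}  # -> entry = {'b': 4, 'age': 54, 'name': 71}
out = len(entry)  # -> out = 3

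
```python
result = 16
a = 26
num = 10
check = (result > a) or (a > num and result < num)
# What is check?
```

Answer: False

Derivation:
Trace (tracking check):
result = 16  # -> result = 16
a = 26  # -> a = 26
num = 10  # -> num = 10
check = result > a or (a > num and result < num)  # -> check = False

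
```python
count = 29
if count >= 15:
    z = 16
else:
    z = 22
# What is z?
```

Trace (tracking z):
count = 29  # -> count = 29
if count >= 15:  # condition is True
    z = 16  # -> z = 16

Answer: 16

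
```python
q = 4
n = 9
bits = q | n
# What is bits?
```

Answer: 13

Derivation:
Trace (tracking bits):
q = 4  # -> q = 4
n = 9  # -> n = 9
bits = q | n  # -> bits = 13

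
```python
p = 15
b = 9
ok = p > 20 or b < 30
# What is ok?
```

Trace (tracking ok):
p = 15  # -> p = 15
b = 9  # -> b = 9
ok = p > 20 or b < 30  # -> ok = True

Answer: True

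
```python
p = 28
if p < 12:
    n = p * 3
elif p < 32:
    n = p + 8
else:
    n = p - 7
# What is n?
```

Trace (tracking n):
p = 28  # -> p = 28
if p < 12:  # condition is False
elif p < 32:  # condition is True
    n = p + 8  # -> n = 36

Answer: 36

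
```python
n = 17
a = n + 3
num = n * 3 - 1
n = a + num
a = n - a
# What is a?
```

Answer: 50

Derivation:
Trace (tracking a):
n = 17  # -> n = 17
a = n + 3  # -> a = 20
num = n * 3 - 1  # -> num = 50
n = a + num  # -> n = 70
a = n - a  # -> a = 50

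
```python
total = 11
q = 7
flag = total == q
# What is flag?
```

Answer: False

Derivation:
Trace (tracking flag):
total = 11  # -> total = 11
q = 7  # -> q = 7
flag = total == q  # -> flag = False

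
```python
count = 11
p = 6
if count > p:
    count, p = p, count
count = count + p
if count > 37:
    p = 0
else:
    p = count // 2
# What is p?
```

Answer: 8

Derivation:
Trace (tracking p):
count = 11  # -> count = 11
p = 6  # -> p = 6
if count > p:  # condition is True
    count, p = (p, count)  # -> count = 6, p = 11
count = count + p  # -> count = 17
if count > 37:  # condition is False
else:
    p = count // 2  # -> p = 8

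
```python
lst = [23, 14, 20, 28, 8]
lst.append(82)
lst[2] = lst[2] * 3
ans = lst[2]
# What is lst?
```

Answer: [23, 14, 60, 28, 8, 82]

Derivation:
Trace (tracking lst):
lst = [23, 14, 20, 28, 8]  # -> lst = [23, 14, 20, 28, 8]
lst.append(82)  # -> lst = [23, 14, 20, 28, 8, 82]
lst[2] = lst[2] * 3  # -> lst = [23, 14, 60, 28, 8, 82]
ans = lst[2]  # -> ans = 60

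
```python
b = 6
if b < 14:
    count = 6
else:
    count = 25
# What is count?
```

Answer: 6

Derivation:
Trace (tracking count):
b = 6  # -> b = 6
if b < 14:  # condition is True
    count = 6  # -> count = 6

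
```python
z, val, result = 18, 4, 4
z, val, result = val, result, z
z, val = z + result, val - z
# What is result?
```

Trace (tracking result):
z, val, result = (18, 4, 4)  # -> z = 18, val = 4, result = 4
z, val, result = (val, result, z)  # -> z = 4, val = 4, result = 18
z, val = (z + result, val - z)  # -> z = 22, val = 0

Answer: 18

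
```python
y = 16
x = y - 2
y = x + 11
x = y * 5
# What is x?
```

Trace (tracking x):
y = 16  # -> y = 16
x = y - 2  # -> x = 14
y = x + 11  # -> y = 25
x = y * 5  # -> x = 125

Answer: 125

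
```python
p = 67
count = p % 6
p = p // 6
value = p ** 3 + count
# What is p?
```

Trace (tracking p):
p = 67  # -> p = 67
count = p % 6  # -> count = 1
p = p // 6  # -> p = 11
value = p ** 3 + count  # -> value = 1332

Answer: 11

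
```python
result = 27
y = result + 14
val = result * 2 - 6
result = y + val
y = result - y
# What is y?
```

Answer: 48

Derivation:
Trace (tracking y):
result = 27  # -> result = 27
y = result + 14  # -> y = 41
val = result * 2 - 6  # -> val = 48
result = y + val  # -> result = 89
y = result - y  # -> y = 48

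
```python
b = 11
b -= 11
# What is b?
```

Answer: 0

Derivation:
Trace (tracking b):
b = 11  # -> b = 11
b -= 11  # -> b = 0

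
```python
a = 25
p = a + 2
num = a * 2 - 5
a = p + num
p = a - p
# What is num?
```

Trace (tracking num):
a = 25  # -> a = 25
p = a + 2  # -> p = 27
num = a * 2 - 5  # -> num = 45
a = p + num  # -> a = 72
p = a - p  # -> p = 45

Answer: 45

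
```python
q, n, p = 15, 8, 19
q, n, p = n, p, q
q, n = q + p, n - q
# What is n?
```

Trace (tracking n):
q, n, p = (15, 8, 19)  # -> q = 15, n = 8, p = 19
q, n, p = (n, p, q)  # -> q = 8, n = 19, p = 15
q, n = (q + p, n - q)  # -> q = 23, n = 11

Answer: 11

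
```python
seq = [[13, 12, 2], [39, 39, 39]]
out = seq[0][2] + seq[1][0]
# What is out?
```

Answer: 41

Derivation:
Trace (tracking out):
seq = [[13, 12, 2], [39, 39, 39]]  # -> seq = [[13, 12, 2], [39, 39, 39]]
out = seq[0][2] + seq[1][0]  # -> out = 41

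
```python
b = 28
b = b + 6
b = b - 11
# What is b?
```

Answer: 23

Derivation:
Trace (tracking b):
b = 28  # -> b = 28
b = b + 6  # -> b = 34
b = b - 11  # -> b = 23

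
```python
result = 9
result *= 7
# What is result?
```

Trace (tracking result):
result = 9  # -> result = 9
result *= 7  # -> result = 63

Answer: 63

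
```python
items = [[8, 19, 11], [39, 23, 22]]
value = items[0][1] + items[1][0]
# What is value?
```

Answer: 58

Derivation:
Trace (tracking value):
items = [[8, 19, 11], [39, 23, 22]]  # -> items = [[8, 19, 11], [39, 23, 22]]
value = items[0][1] + items[1][0]  # -> value = 58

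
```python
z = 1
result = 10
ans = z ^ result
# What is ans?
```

Trace (tracking ans):
z = 1  # -> z = 1
result = 10  # -> result = 10
ans = z ^ result  # -> ans = 11

Answer: 11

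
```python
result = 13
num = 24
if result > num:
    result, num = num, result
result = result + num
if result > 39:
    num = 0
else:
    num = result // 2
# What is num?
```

Trace (tracking num):
result = 13  # -> result = 13
num = 24  # -> num = 24
if result > num:  # condition is False
result = result + num  # -> result = 37
if result > 39:  # condition is False
else:
    num = result // 2  # -> num = 18

Answer: 18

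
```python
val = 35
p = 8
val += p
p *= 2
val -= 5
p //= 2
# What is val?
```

Trace (tracking val):
val = 35  # -> val = 35
p = 8  # -> p = 8
val += p  # -> val = 43
p *= 2  # -> p = 16
val -= 5  # -> val = 38
p //= 2  # -> p = 8

Answer: 38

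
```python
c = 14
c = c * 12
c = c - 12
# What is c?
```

Answer: 156

Derivation:
Trace (tracking c):
c = 14  # -> c = 14
c = c * 12  # -> c = 168
c = c - 12  # -> c = 156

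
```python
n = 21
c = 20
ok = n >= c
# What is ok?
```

Trace (tracking ok):
n = 21  # -> n = 21
c = 20  # -> c = 20
ok = n >= c  # -> ok = True

Answer: True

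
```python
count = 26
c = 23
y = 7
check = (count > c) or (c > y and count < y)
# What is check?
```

Trace (tracking check):
count = 26  # -> count = 26
c = 23  # -> c = 23
y = 7  # -> y = 7
check = count > c or (c > y and count < y)  # -> check = True

Answer: True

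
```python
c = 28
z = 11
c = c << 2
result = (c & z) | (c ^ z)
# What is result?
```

Answer: 123

Derivation:
Trace (tracking result):
c = 28  # -> c = 28
z = 11  # -> z = 11
c = c << 2  # -> c = 112
result = c & z | c ^ z  # -> result = 123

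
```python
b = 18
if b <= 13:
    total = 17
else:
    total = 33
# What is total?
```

Trace (tracking total):
b = 18  # -> b = 18
if b <= 13:  # condition is False
else:
    total = 33  # -> total = 33

Answer: 33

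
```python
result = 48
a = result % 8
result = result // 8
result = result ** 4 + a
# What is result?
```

Answer: 1296

Derivation:
Trace (tracking result):
result = 48  # -> result = 48
a = result % 8  # -> a = 0
result = result // 8  # -> result = 6
result = result ** 4 + a  # -> result = 1296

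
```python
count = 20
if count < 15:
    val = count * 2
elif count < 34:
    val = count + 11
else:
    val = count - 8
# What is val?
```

Answer: 31

Derivation:
Trace (tracking val):
count = 20  # -> count = 20
if count < 15:  # condition is False
elif count < 34:  # condition is True
    val = count + 11  # -> val = 31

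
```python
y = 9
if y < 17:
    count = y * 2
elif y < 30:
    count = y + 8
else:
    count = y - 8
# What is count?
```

Answer: 18

Derivation:
Trace (tracking count):
y = 9  # -> y = 9
if y < 17:  # condition is True
    count = y * 2  # -> count = 18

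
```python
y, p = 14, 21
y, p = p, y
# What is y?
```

Answer: 21

Derivation:
Trace (tracking y):
y, p = (14, 21)  # -> y = 14, p = 21
y, p = (p, y)  # -> y = 21, p = 14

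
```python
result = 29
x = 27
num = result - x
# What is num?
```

Trace (tracking num):
result = 29  # -> result = 29
x = 27  # -> x = 27
num = result - x  # -> num = 2

Answer: 2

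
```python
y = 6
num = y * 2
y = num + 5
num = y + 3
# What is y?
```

Answer: 17

Derivation:
Trace (tracking y):
y = 6  # -> y = 6
num = y * 2  # -> num = 12
y = num + 5  # -> y = 17
num = y + 3  # -> num = 20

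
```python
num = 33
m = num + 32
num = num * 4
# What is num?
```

Trace (tracking num):
num = 33  # -> num = 33
m = num + 32  # -> m = 65
num = num * 4  # -> num = 132

Answer: 132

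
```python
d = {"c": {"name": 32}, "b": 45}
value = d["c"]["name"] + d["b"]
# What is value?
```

Trace (tracking value):
d = {'c': {'name': 32}, 'b': 45}  # -> d = {'c': {'name': 32}, 'b': 45}
value = d['c']['name'] + d['b']  # -> value = 77

Answer: 77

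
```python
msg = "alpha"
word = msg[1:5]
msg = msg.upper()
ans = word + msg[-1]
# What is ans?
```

Trace (tracking ans):
msg = 'alpha'  # -> msg = 'alpha'
word = msg[1:5]  # -> word = 'lpha'
msg = msg.upper()  # -> msg = 'ALPHA'
ans = word + msg[-1]  # -> ans = 'lphaA'

Answer: 'lphaA'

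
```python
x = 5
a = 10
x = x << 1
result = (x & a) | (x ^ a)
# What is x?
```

Trace (tracking x):
x = 5  # -> x = 5
a = 10  # -> a = 10
x = x << 1  # -> x = 10
result = x & a | x ^ a  # -> result = 10

Answer: 10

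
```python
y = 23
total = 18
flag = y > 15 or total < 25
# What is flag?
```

Answer: True

Derivation:
Trace (tracking flag):
y = 23  # -> y = 23
total = 18  # -> total = 18
flag = y > 15 or total < 25  # -> flag = True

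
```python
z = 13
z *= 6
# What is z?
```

Answer: 78

Derivation:
Trace (tracking z):
z = 13  # -> z = 13
z *= 6  # -> z = 78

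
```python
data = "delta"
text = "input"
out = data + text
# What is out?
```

Answer: 'deltainput'

Derivation:
Trace (tracking out):
data = 'delta'  # -> data = 'delta'
text = 'input'  # -> text = 'input'
out = data + text  # -> out = 'deltainput'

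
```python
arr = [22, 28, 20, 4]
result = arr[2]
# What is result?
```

Answer: 20

Derivation:
Trace (tracking result):
arr = [22, 28, 20, 4]  # -> arr = [22, 28, 20, 4]
result = arr[2]  # -> result = 20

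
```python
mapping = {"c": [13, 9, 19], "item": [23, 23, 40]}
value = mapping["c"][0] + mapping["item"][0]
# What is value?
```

Trace (tracking value):
mapping = {'c': [13, 9, 19], 'item': [23, 23, 40]}  # -> mapping = {'c': [13, 9, 19], 'item': [23, 23, 40]}
value = mapping['c'][0] + mapping['item'][0]  # -> value = 36

Answer: 36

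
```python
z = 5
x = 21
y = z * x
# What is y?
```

Answer: 105

Derivation:
Trace (tracking y):
z = 5  # -> z = 5
x = 21  # -> x = 21
y = z * x  # -> y = 105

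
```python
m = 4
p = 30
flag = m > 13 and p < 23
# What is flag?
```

Trace (tracking flag):
m = 4  # -> m = 4
p = 30  # -> p = 30
flag = m > 13 and p < 23  # -> flag = False

Answer: False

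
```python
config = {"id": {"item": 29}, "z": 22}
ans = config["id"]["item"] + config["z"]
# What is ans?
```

Answer: 51

Derivation:
Trace (tracking ans):
config = {'id': {'item': 29}, 'z': 22}  # -> config = {'id': {'item': 29}, 'z': 22}
ans = config['id']['item'] + config['z']  # -> ans = 51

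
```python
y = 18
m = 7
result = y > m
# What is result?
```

Trace (tracking result):
y = 18  # -> y = 18
m = 7  # -> m = 7
result = y > m  # -> result = True

Answer: True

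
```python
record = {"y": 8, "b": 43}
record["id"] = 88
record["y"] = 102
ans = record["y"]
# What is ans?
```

Answer: 102

Derivation:
Trace (tracking ans):
record = {'y': 8, 'b': 43}  # -> record = {'y': 8, 'b': 43}
record['id'] = 88  # -> record = {'y': 8, 'b': 43, 'id': 88}
record['y'] = 102  # -> record = {'y': 102, 'b': 43, 'id': 88}
ans = record['y']  # -> ans = 102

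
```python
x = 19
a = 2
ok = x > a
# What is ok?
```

Trace (tracking ok):
x = 19  # -> x = 19
a = 2  # -> a = 2
ok = x > a  # -> ok = True

Answer: True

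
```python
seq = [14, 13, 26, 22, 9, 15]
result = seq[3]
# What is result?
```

Trace (tracking result):
seq = [14, 13, 26, 22, 9, 15]  # -> seq = [14, 13, 26, 22, 9, 15]
result = seq[3]  # -> result = 22

Answer: 22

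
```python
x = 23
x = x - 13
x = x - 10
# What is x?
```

Trace (tracking x):
x = 23  # -> x = 23
x = x - 13  # -> x = 10
x = x - 10  # -> x = 0

Answer: 0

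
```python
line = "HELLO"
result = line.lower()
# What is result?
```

Answer: 'hello'

Derivation:
Trace (tracking result):
line = 'HELLO'  # -> line = 'HELLO'
result = line.lower()  # -> result = 'hello'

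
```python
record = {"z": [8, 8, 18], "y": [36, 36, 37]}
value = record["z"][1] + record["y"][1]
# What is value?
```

Trace (tracking value):
record = {'z': [8, 8, 18], 'y': [36, 36, 37]}  # -> record = {'z': [8, 8, 18], 'y': [36, 36, 37]}
value = record['z'][1] + record['y'][1]  # -> value = 44

Answer: 44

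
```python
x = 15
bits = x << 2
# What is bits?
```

Trace (tracking bits):
x = 15  # -> x = 15
bits = x << 2  # -> bits = 60

Answer: 60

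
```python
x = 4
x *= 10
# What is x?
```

Answer: 40

Derivation:
Trace (tracking x):
x = 4  # -> x = 4
x *= 10  # -> x = 40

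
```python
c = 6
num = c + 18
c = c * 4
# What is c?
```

Answer: 24

Derivation:
Trace (tracking c):
c = 6  # -> c = 6
num = c + 18  # -> num = 24
c = c * 4  # -> c = 24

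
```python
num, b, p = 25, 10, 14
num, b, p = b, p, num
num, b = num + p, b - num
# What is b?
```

Answer: 4

Derivation:
Trace (tracking b):
num, b, p = (25, 10, 14)  # -> num = 25, b = 10, p = 14
num, b, p = (b, p, num)  # -> num = 10, b = 14, p = 25
num, b = (num + p, b - num)  # -> num = 35, b = 4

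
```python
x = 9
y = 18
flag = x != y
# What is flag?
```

Answer: True

Derivation:
Trace (tracking flag):
x = 9  # -> x = 9
y = 18  # -> y = 18
flag = x != y  # -> flag = True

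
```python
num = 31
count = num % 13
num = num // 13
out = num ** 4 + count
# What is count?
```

Trace (tracking count):
num = 31  # -> num = 31
count = num % 13  # -> count = 5
num = num // 13  # -> num = 2
out = num ** 4 + count  # -> out = 21

Answer: 5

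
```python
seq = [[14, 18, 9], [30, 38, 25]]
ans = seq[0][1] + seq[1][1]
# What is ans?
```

Answer: 56

Derivation:
Trace (tracking ans):
seq = [[14, 18, 9], [30, 38, 25]]  # -> seq = [[14, 18, 9], [30, 38, 25]]
ans = seq[0][1] + seq[1][1]  # -> ans = 56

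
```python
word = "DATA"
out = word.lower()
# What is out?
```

Trace (tracking out):
word = 'DATA'  # -> word = 'DATA'
out = word.lower()  # -> out = 'data'

Answer: 'data'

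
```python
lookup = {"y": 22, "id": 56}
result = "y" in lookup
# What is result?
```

Answer: True

Derivation:
Trace (tracking result):
lookup = {'y': 22, 'id': 56}  # -> lookup = {'y': 22, 'id': 56}
result = 'y' in lookup  # -> result = True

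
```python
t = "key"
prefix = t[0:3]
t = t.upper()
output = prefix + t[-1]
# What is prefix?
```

Answer: 'key'

Derivation:
Trace (tracking prefix):
t = 'key'  # -> t = 'key'
prefix = t[0:3]  # -> prefix = 'key'
t = t.upper()  # -> t = 'KEY'
output = prefix + t[-1]  # -> output = 'keyY'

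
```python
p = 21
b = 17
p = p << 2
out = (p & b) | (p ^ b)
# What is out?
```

Answer: 85

Derivation:
Trace (tracking out):
p = 21  # -> p = 21
b = 17  # -> b = 17
p = p << 2  # -> p = 84
out = p & b | p ^ b  # -> out = 85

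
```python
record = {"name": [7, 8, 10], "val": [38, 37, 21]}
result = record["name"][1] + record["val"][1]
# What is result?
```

Answer: 45

Derivation:
Trace (tracking result):
record = {'name': [7, 8, 10], 'val': [38, 37, 21]}  # -> record = {'name': [7, 8, 10], 'val': [38, 37, 21]}
result = record['name'][1] + record['val'][1]  # -> result = 45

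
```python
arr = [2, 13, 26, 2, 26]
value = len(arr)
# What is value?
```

Answer: 5

Derivation:
Trace (tracking value):
arr = [2, 13, 26, 2, 26]  # -> arr = [2, 13, 26, 2, 26]
value = len(arr)  # -> value = 5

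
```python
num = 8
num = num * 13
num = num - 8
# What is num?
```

Trace (tracking num):
num = 8  # -> num = 8
num = num * 13  # -> num = 104
num = num - 8  # -> num = 96

Answer: 96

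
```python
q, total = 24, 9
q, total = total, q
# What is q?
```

Trace (tracking q):
q, total = (24, 9)  # -> q = 24, total = 9
q, total = (total, q)  # -> q = 9, total = 24

Answer: 9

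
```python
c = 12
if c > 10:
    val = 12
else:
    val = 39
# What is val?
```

Trace (tracking val):
c = 12  # -> c = 12
if c > 10:  # condition is True
    val = 12  # -> val = 12

Answer: 12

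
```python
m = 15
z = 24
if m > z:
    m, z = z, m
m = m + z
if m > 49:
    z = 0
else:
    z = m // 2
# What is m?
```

Trace (tracking m):
m = 15  # -> m = 15
z = 24  # -> z = 24
if m > z:  # condition is False
m = m + z  # -> m = 39
if m > 49:  # condition is False
else:
    z = m // 2  # -> z = 19

Answer: 39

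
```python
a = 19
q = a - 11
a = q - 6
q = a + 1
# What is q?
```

Answer: 3

Derivation:
Trace (tracking q):
a = 19  # -> a = 19
q = a - 11  # -> q = 8
a = q - 6  # -> a = 2
q = a + 1  # -> q = 3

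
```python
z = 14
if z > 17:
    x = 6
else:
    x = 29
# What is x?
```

Trace (tracking x):
z = 14  # -> z = 14
if z > 17:  # condition is False
else:
    x = 29  # -> x = 29

Answer: 29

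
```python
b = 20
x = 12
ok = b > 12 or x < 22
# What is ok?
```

Trace (tracking ok):
b = 20  # -> b = 20
x = 12  # -> x = 12
ok = b > 12 or x < 22  # -> ok = True

Answer: True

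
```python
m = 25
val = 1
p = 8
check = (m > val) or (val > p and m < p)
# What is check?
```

Trace (tracking check):
m = 25  # -> m = 25
val = 1  # -> val = 1
p = 8  # -> p = 8
check = m > val or (val > p and m < p)  # -> check = True

Answer: True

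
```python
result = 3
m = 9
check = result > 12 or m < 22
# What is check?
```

Answer: True

Derivation:
Trace (tracking check):
result = 3  # -> result = 3
m = 9  # -> m = 9
check = result > 12 or m < 22  # -> check = True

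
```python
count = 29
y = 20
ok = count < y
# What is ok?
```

Trace (tracking ok):
count = 29  # -> count = 29
y = 20  # -> y = 20
ok = count < y  # -> ok = False

Answer: False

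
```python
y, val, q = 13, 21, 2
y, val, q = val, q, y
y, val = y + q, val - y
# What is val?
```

Trace (tracking val):
y, val, q = (13, 21, 2)  # -> y = 13, val = 21, q = 2
y, val, q = (val, q, y)  # -> y = 21, val = 2, q = 13
y, val = (y + q, val - y)  # -> y = 34, val = -19

Answer: -19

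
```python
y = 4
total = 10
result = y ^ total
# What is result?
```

Trace (tracking result):
y = 4  # -> y = 4
total = 10  # -> total = 10
result = y ^ total  # -> result = 14

Answer: 14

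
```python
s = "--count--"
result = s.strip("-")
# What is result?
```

Answer: 'count'

Derivation:
Trace (tracking result):
s = '--count--'  # -> s = '--count--'
result = s.strip('-')  # -> result = 'count'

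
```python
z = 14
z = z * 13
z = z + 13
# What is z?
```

Answer: 195

Derivation:
Trace (tracking z):
z = 14  # -> z = 14
z = z * 13  # -> z = 182
z = z + 13  # -> z = 195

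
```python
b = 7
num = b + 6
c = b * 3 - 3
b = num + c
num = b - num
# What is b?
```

Trace (tracking b):
b = 7  # -> b = 7
num = b + 6  # -> num = 13
c = b * 3 - 3  # -> c = 18
b = num + c  # -> b = 31
num = b - num  # -> num = 18

Answer: 31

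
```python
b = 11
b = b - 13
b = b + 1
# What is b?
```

Trace (tracking b):
b = 11  # -> b = 11
b = b - 13  # -> b = -2
b = b + 1  # -> b = -1

Answer: -1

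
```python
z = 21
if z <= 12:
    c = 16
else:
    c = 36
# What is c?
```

Trace (tracking c):
z = 21  # -> z = 21
if z <= 12:  # condition is False
else:
    c = 36  # -> c = 36

Answer: 36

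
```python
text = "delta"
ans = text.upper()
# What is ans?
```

Answer: 'DELTA'

Derivation:
Trace (tracking ans):
text = 'delta'  # -> text = 'delta'
ans = text.upper()  # -> ans = 'DELTA'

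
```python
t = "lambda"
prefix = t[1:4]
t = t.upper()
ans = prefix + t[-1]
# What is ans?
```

Answer: 'ambA'

Derivation:
Trace (tracking ans):
t = 'lambda'  # -> t = 'lambda'
prefix = t[1:4]  # -> prefix = 'amb'
t = t.upper()  # -> t = 'LAMBDA'
ans = prefix + t[-1]  # -> ans = 'ambA'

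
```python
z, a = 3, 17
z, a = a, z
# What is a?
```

Answer: 3

Derivation:
Trace (tracking a):
z, a = (3, 17)  # -> z = 3, a = 17
z, a = (a, z)  # -> z = 17, a = 3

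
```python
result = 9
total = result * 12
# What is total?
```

Answer: 108

Derivation:
Trace (tracking total):
result = 9  # -> result = 9
total = result * 12  # -> total = 108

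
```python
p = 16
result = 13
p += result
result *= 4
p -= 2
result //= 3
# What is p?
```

Trace (tracking p):
p = 16  # -> p = 16
result = 13  # -> result = 13
p += result  # -> p = 29
result *= 4  # -> result = 52
p -= 2  # -> p = 27
result //= 3  # -> result = 17

Answer: 27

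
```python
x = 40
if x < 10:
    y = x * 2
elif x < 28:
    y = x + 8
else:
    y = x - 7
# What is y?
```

Trace (tracking y):
x = 40  # -> x = 40
if x < 10:  # condition is False
elif x < 28:  # condition is False
else:
    y = x - 7  # -> y = 33

Answer: 33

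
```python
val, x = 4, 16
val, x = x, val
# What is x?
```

Answer: 4

Derivation:
Trace (tracking x):
val, x = (4, 16)  # -> val = 4, x = 16
val, x = (x, val)  # -> val = 16, x = 4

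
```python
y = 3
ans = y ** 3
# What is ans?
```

Trace (tracking ans):
y = 3  # -> y = 3
ans = y ** 3  # -> ans = 27

Answer: 27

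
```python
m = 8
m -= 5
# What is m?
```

Trace (tracking m):
m = 8  # -> m = 8
m -= 5  # -> m = 3

Answer: 3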